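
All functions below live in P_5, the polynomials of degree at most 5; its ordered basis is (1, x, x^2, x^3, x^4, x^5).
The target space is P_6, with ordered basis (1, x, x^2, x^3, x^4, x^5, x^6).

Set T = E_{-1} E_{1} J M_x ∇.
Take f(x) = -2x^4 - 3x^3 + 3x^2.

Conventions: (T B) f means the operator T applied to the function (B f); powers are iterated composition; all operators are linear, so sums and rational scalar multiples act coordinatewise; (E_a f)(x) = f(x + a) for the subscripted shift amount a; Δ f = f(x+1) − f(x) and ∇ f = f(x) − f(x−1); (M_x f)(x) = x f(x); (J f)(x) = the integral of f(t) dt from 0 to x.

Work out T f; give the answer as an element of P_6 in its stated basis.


g(x) = -(8/5)x^5 + (3/4)x^4 + (7/3)x^3 - 2x^2

∇ f = -8x^3 + 3x^2 + 7x - 4
M_x ∇ f = -8x^4 + 3x^3 + 7x^2 - 4x
J M_x ∇ f = -(8/5)x^5 + (3/4)x^4 + (7/3)x^3 - 2x^2
E_{1} (J M_x ∇) f = -(8/5)x^5 - (29/4)x^4 - (32/3)x^3 - (13/2)x^2 - 2x - 31/60
E_{-1} E_{1} (J M_x ∇) f = -(8/5)x^5 + (3/4)x^4 + (7/3)x^3 - 2x^2


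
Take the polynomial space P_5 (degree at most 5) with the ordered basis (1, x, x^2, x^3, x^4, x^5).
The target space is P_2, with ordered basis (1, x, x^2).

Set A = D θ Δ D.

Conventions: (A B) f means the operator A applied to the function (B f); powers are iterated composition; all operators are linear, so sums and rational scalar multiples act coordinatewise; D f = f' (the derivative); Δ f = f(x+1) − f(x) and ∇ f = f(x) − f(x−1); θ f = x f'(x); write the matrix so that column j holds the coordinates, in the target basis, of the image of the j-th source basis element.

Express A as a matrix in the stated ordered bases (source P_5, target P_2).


the matrix is [[0, 0, 0, 6, 12, 20]; [0, 0, 0, 0, 48, 120]; [0, 0, 0, 0, 0, 180]] (rows listed top to bottom)

image of 1: 0
image of x: 0
image of x^2: 0
image of x^3: 6
image of x^4: 48x + 12
image of x^5: 180x^2 + 120x + 20
each image's coordinates form column j of the matrix


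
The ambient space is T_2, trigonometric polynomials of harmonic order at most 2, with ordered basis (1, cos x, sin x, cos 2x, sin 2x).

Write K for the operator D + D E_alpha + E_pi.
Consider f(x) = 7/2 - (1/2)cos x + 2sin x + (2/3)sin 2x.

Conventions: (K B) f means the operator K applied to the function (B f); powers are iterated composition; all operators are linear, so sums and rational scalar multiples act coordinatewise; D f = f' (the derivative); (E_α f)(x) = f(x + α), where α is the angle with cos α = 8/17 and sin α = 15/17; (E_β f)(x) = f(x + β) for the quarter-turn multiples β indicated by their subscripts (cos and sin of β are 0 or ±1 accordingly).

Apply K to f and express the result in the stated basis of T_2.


D f = 2cos x + (1/2)sin x + (4/3)cos 2x
E_alpha f = 7/2 + (26/17)cos x + (47/34)sin x + (160/289)cos 2x - (322/867)sin 2x
D E_alpha f = (47/34)cos x - (26/17)sin x - (644/867)cos 2x - (320/289)sin 2x
E_pi f = 7/2 + (1/2)cos x - 2sin x + (2/3)sin 2x
(D + D E_alpha + E_pi) f = 7/2 + (66/17)cos x - (103/34)sin x + (512/867)cos 2x - (382/867)sin 2x

the image equals g(x) = 7/2 + (66/17)cos x - (103/34)sin x + (512/867)cos 2x - (382/867)sin 2x


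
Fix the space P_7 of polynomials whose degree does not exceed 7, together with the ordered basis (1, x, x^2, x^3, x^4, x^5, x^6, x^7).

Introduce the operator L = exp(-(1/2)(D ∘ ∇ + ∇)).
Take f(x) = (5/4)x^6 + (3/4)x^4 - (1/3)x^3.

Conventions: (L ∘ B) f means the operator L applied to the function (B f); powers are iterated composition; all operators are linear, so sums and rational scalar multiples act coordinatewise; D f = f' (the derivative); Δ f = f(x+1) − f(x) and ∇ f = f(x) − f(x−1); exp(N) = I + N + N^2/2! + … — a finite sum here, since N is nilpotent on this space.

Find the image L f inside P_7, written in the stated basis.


order-1 term: -(15/4)x^5 - (75/8)x^4 + (47/2)x^3 - (239/8)x^2 + (37/2)x - 55/12
order-2 term: (75/16)x^4 + (75/4)x^3 - (357/16)x^2 - (59/8)x + 143/8
order-3 term: -(25/8)x^3 - (225/16)x^2 + (69/16)x + 425/48
order-4 term: (75/64)x^2 + (75/16)x + 7/16
order-5 term: -(15/64)x - 75/128
order-6 term: 5/256
the series for exp(-(1/2)(D ∘ ∇ + ∇)) f terminates at order 6
exp(-(1/2)(D ∘ ∇ + ∇)) f = (5/4)x^6 - (15/4)x^5 - (63/16)x^4 + (931/24)x^3 - (4165/64)x^2 + (1273/64)x + 16909/768

the result is g(x) = (5/4)x^6 - (15/4)x^5 - (63/16)x^4 + (931/24)x^3 - (4165/64)x^2 + (1273/64)x + 16909/768


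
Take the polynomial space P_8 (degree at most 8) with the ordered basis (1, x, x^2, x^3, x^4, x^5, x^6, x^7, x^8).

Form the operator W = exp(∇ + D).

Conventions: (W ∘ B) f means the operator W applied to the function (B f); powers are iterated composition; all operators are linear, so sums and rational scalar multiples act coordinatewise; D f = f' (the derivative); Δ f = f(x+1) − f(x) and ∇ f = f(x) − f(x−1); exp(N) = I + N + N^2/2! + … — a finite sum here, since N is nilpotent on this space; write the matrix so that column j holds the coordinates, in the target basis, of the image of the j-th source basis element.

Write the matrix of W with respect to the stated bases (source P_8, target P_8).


image of 1: 1
image of x: x + 2
image of x^2: x^2 + 4x + 3
image of x^3: x^3 + 6x^2 + 9x + 3
image of x^4: x^4 + 8x^3 + 18x^2 + 12x + 2
image of x^5: x^5 + 10x^4 + 30x^3 + 30x^2 + 10x + 3
image of x^6: x^6 + 12x^5 + 45x^4 + 60x^3 + 30x^2 + 18x + 5
image of x^7: x^7 + 14x^6 + 63x^5 + 105x^4 + 70x^3 + 63x^2 + 35x - 4
image of x^8: x^8 + 16x^7 + 84x^6 + 168x^5 + 140x^4 + 168x^3 + 140x^2 - 32x + 5
each image's coordinates form column j of the matrix

the matrix is [[1, 2, 3, 3, 2, 3, 5, -4, 5]; [0, 1, 4, 9, 12, 10, 18, 35, -32]; [0, 0, 1, 6, 18, 30, 30, 63, 140]; [0, 0, 0, 1, 8, 30, 60, 70, 168]; [0, 0, 0, 0, 1, 10, 45, 105, 140]; [0, 0, 0, 0, 0, 1, 12, 63, 168]; [0, 0, 0, 0, 0, 0, 1, 14, 84]; [0, 0, 0, 0, 0, 0, 0, 1, 16]; [0, 0, 0, 0, 0, 0, 0, 0, 1]] (rows listed top to bottom)


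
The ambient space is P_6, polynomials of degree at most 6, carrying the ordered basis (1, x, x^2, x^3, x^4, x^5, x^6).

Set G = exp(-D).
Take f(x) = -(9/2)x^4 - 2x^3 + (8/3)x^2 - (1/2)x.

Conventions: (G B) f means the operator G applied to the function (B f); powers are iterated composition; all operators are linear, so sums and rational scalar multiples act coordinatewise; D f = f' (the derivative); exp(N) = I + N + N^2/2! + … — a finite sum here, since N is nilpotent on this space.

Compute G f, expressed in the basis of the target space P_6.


the result is g(x) = -(9/2)x^4 + 16x^3 - (55/3)x^2 + (37/6)x + 2/3

order-1 term: 18x^3 + 6x^2 - (16/3)x + 1/2
order-2 term: -27x^2 - 6x + 8/3
order-3 term: 18x + 2
order-4 term: -9/2
the series for exp(-D) f terminates at order 4
exp(-D) f = -(9/2)x^4 + 16x^3 - (55/3)x^2 + (37/6)x + 2/3


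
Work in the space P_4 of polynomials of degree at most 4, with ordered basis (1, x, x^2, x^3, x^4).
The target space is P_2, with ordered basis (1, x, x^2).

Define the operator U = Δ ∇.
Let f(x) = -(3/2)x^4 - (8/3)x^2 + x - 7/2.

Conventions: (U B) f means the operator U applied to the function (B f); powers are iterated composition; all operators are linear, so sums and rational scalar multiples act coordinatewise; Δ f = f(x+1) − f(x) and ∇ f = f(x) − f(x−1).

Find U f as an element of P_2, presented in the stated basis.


∇ f = -6x^3 + 9x^2 - (34/3)x + 31/6
Δ ∇ f = -18x^2 - 25/3

the result is g(x) = -18x^2 - 25/3


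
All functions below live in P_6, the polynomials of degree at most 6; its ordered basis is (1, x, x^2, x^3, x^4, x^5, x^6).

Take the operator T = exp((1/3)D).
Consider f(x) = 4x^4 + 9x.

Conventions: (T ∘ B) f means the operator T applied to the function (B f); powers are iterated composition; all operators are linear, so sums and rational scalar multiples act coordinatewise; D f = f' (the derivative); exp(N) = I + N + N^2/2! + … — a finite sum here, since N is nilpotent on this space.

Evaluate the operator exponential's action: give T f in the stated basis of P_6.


the image equals g(x) = 4x^4 + (16/3)x^3 + (8/3)x^2 + (259/27)x + 247/81

order-1 term: (16/3)x^3 + 3
order-2 term: (8/3)x^2
order-3 term: (16/27)x
order-4 term: 4/81
the series for exp((1/3)D) f terminates at order 4
exp((1/3)D) f = 4x^4 + (16/3)x^3 + (8/3)x^2 + (259/27)x + 247/81


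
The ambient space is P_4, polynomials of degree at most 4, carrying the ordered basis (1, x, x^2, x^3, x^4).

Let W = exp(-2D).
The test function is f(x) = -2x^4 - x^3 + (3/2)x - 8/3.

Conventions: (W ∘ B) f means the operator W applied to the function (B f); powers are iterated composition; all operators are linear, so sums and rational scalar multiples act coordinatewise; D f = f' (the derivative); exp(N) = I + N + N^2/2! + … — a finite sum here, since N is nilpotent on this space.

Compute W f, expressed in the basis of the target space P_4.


order-1 term: 16x^3 + 6x^2 - 3
order-2 term: -48x^2 - 12x
order-3 term: 64x + 8
order-4 term: -32
the series for exp(-2D) f terminates at order 4
exp(-2D) f = -2x^4 + 15x^3 - 42x^2 + (107/2)x - 89/3

g(x) = -2x^4 + 15x^3 - 42x^2 + (107/2)x - 89/3


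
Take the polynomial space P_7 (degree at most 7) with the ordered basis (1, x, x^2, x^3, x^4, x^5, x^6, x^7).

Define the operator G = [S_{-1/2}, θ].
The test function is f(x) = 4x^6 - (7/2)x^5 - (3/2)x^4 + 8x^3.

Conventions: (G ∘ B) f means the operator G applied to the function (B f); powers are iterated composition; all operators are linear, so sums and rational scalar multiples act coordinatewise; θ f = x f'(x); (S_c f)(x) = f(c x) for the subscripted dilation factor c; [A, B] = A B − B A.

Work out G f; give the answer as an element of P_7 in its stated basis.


g(x) = 0

θ f = 24x^6 - (35/2)x^5 - 6x^4 + 24x^3
S_{-1/2} θ f = (3/8)x^6 + (35/64)x^5 - (3/8)x^4 - 3x^3
S_{-1/2} f = (1/16)x^6 + (7/64)x^5 - (3/32)x^4 - x^3
θ S_{-1/2} f = (3/8)x^6 + (35/64)x^5 - (3/8)x^4 - 3x^3
[S_{-1/2}, θ] f = 0


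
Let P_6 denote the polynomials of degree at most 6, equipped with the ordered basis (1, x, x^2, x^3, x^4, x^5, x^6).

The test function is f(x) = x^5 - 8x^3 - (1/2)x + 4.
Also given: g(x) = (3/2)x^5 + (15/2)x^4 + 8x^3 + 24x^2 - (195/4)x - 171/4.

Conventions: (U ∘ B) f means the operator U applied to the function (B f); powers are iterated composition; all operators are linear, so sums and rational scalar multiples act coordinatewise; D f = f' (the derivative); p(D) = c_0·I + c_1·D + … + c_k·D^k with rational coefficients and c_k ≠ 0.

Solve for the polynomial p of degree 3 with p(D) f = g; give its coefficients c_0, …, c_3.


c_0 = 3/2, c_1 = 3/2, c_2 = 1, c_3 = 1

D^0 f = x^5 - 8x^3 - (1/2)x + 4
D^1 f = 5x^4 - 24x^2 - 1/2
D^2 f = 20x^3 - 48x
D^3 f = 60x^2 - 48
matching coefficients of g against c_0 f + c_1 Df + … from the top degree down determines the c_i
solution: c_0 = 3/2, c_1 = 3/2, c_2 = 1, c_3 = 1


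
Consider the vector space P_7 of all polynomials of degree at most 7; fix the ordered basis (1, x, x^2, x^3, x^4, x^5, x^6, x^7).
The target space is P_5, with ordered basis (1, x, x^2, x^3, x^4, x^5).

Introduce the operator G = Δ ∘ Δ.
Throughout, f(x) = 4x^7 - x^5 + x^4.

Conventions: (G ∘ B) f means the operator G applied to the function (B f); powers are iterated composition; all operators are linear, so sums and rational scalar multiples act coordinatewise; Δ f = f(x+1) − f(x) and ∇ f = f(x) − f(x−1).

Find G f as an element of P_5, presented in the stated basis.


the result is g(x) = 168x^5 + 840x^4 + 1940x^3 + 2472x^2 + 1690x + 488

Δ f = 28x^6 + 84x^5 + 135x^4 + 134x^3 + 80x^2 + 27x + 4
Δ Δ f = 168x^5 + 840x^4 + 1940x^3 + 2472x^2 + 1690x + 488


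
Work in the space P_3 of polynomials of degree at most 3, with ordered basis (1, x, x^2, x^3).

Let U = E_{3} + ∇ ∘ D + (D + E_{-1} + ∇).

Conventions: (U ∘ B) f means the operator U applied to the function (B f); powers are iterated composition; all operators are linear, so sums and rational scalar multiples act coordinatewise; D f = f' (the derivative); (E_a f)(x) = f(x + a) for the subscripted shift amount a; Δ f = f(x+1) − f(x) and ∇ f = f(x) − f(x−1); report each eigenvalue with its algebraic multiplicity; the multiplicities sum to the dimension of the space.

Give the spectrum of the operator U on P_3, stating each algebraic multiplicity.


image of 1: 2
image of x: 2x + 4
image of x^2: 2x^2 + 8x + 11
image of x^3: 2x^3 + 12x^2 + 33x + 24
the matrix is upper triangular; its diagonal is (2, 2, 2, 2)
for a triangular matrix the eigenvalues are the diagonal entries, with algebraic multiplicity their repetition count

λ = 2 (multiplicity 4)


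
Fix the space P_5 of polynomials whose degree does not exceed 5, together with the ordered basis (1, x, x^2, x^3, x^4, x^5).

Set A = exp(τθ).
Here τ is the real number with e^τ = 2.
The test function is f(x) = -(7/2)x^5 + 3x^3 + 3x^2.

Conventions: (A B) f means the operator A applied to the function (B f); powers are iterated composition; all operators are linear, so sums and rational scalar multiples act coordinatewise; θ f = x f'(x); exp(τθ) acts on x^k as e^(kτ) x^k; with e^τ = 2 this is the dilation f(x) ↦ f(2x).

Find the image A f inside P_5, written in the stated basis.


g(x) = -112x^5 + 24x^3 + 12x^2

exp(τθ) x^k = e^(kτ) x^k; with e^τ = 2 this sends x^k to 2^k x^k
x^2 ↦ 4 x^2
x^3 ↦ 8 x^3
x^5 ↦ 32 x^5
applying this coordinatewise to f: exp(τθ) f = -112x^5 + 24x^3 + 12x^2


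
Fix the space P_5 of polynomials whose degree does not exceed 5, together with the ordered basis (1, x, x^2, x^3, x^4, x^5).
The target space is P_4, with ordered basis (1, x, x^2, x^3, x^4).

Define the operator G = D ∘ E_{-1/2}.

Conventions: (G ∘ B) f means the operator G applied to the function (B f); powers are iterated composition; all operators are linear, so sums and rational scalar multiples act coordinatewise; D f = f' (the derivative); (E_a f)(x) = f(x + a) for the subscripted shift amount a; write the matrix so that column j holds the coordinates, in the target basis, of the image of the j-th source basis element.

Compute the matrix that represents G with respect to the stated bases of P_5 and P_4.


the matrix is [[0, 1, -1, 3/4, -1/2, 5/16]; [0, 0, 2, -3, 3, -5/2]; [0, 0, 0, 3, -6, 15/2]; [0, 0, 0, 0, 4, -10]; [0, 0, 0, 0, 0, 5]] (rows listed top to bottom)

image of 1: 0
image of x: 1
image of x^2: 2x - 1
image of x^3: 3x^2 - 3x + 3/4
image of x^4: 4x^3 - 6x^2 + 3x - 1/2
image of x^5: 5x^4 - 10x^3 + (15/2)x^2 - (5/2)x + 5/16
each image's coordinates form column j of the matrix


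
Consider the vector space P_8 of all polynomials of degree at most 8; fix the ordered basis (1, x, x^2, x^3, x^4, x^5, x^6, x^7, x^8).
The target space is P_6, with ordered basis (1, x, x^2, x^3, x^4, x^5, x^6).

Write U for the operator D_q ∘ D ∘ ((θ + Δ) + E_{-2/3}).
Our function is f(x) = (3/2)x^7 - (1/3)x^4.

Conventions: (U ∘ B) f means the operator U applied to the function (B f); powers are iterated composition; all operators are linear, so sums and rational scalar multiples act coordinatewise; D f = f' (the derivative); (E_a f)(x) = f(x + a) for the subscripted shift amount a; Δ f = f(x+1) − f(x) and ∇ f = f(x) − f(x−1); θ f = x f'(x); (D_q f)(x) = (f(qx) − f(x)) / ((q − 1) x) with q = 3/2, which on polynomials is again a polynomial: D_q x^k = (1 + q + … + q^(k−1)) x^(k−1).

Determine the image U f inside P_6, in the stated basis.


θ f = (21/2)x^7 - (4/3)x^4
Δ f = (21/2)x^6 + (63/2)x^5 + (105/2)x^4 + (307/6)x^3 + (59/2)x^2 + (55/6)x + 7/6
(θ + Δ) f = (21/2)x^7 + (21/2)x^6 + (63/2)x^5 + (307/6)x^4 + (307/6)x^3 + (59/2)x^2 + (55/6)x + 7/6
E_{-2/3} f = (3/2)x^7 - 7x^6 + 14x^5 - (143/9)x^4 + (304/27)x^3 - (136/27)x^2 + (320/243)x - 112/729
((θ + Δ) + E_{-2/3}) f = 12x^7 + (7/2)x^6 + (91/2)x^5 + (635/18)x^4 + (3371/54)x^3 + (1321/54)x^2 + (5095/486)x + 1477/1458
D ((θ + Δ) + E_{-2/3}) f = 84x^6 + 21x^5 + (455/2)x^4 + (1270/9)x^3 + (3371/18)x^2 + (1321/27)x + 5095/486
D_q D ((θ + Δ) + E_{-2/3}) f = (13965/8)x^5 + (4431/16)x^4 + (29575/16)x^3 + (12065/18)x^2 + (16855/36)x + 1321/27

the result is g(x) = (13965/8)x^5 + (4431/16)x^4 + (29575/16)x^3 + (12065/18)x^2 + (16855/36)x + 1321/27


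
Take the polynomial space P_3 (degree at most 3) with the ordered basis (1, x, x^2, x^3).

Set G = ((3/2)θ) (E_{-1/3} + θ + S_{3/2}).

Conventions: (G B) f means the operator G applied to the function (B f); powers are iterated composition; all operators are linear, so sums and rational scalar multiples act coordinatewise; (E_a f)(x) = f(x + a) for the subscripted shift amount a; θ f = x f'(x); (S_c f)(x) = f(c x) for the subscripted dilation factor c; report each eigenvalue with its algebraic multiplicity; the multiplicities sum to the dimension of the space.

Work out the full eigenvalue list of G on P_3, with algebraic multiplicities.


λ = 0 (multiplicity 1), λ = 21/4 (multiplicity 1), λ = 63/4 (multiplicity 1), λ = 531/16 (multiplicity 1)

image of 1: 0
image of x: (21/4)x
image of x^2: (63/4)x^2 - x
image of x^3: (531/16)x^3 - 3x^2 + (1/2)x
the matrix is upper triangular; its diagonal is (0, 21/4, 63/4, 531/16)
for a triangular matrix the eigenvalues are the diagonal entries, with algebraic multiplicity their repetition count


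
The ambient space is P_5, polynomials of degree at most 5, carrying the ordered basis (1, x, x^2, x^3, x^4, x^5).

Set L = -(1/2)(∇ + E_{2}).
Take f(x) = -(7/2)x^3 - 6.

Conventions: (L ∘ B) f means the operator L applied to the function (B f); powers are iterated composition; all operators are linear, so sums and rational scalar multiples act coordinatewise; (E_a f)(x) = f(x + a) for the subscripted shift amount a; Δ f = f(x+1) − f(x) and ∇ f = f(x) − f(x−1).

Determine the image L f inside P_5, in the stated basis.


∇ f = -(21/2)x^2 + (21/2)x - 7/2
E_{2} f = -(7/2)x^3 - 21x^2 - 42x - 34
(∇ + E_{2}) f = -(7/2)x^3 - (63/2)x^2 - (63/2)x - 75/2
(-(1/2)(∇ + E_{2})) f = (7/4)x^3 + (63/4)x^2 + (63/4)x + 75/4

g(x) = (7/4)x^3 + (63/4)x^2 + (63/4)x + 75/4


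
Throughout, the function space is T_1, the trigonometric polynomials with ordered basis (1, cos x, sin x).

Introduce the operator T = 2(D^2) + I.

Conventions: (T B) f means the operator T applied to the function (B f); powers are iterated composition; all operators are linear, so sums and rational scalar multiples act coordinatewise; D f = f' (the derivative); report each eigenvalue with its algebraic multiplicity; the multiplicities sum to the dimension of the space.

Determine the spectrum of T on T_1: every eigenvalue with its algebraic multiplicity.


image of 1: 1
image of cos x: -cos x
image of sin x: -sin x
the matrix is diagonal; its diagonal is (1, -1, -1)
for a triangular matrix the eigenvalues are the diagonal entries, with algebraic multiplicity their repetition count

λ = -1 (multiplicity 2), λ = 1 (multiplicity 1)


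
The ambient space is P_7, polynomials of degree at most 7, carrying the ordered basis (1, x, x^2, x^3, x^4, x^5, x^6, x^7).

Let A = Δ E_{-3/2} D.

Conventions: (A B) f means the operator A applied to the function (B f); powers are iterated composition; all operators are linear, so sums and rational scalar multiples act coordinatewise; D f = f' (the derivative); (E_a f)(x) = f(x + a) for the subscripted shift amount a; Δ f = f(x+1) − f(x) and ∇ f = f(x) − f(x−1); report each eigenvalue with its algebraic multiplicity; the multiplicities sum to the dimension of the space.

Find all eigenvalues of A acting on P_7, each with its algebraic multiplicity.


image of 1: 0
image of x: 0
image of x^2: 2
image of x^3: 6x - 6
image of x^4: 12x^2 - 24x + 13
image of x^5: 20x^3 - 60x^2 + 65x - 25
image of x^6: 30x^4 - 120x^3 + 195x^2 - 150x + 363/8
image of x^7: 42x^5 - 210x^4 + 455x^3 - 525x^2 + (2541/8)x - 637/8
the matrix is upper triangular; its diagonal is (0, 0, 0, 0, 0, 0, 0, 0)
for a triangular matrix the eigenvalues are the diagonal entries, with algebraic multiplicity their repetition count

λ = 0 (multiplicity 8)


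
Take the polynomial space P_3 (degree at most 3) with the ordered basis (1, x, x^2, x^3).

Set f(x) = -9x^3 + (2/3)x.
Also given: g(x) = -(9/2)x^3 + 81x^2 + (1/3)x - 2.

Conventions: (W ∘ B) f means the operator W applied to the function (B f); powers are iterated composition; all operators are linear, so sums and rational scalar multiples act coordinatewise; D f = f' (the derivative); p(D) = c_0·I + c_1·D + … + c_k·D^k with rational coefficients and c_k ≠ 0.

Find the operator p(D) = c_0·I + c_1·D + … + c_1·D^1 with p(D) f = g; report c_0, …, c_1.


D^0 f = -9x^3 + (2/3)x
D^1 f = -27x^2 + 2/3
matching coefficients of g against c_0 f + c_1 Df + … from the top degree down determines the c_i
solution: c_0 = 1/2, c_1 = -3

p(D) = (1/2)·I − 3·D, i.e. c_0 = 1/2, c_1 = -3


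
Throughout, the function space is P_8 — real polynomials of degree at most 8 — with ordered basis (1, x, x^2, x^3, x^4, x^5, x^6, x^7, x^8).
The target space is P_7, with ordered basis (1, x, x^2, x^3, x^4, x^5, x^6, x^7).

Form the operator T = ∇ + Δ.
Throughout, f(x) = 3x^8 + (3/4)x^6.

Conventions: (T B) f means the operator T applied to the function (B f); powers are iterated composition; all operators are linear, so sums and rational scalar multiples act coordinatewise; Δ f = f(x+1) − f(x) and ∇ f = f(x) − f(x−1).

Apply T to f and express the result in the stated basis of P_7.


the result is g(x) = 48x^7 + 345x^5 + 366x^3 + 57x

∇ f = 24x^7 - 84x^6 + (345/2)x^5 - (885/4)x^4 + 183x^3 - (381/4)x^2 + (57/2)x - 15/4
Δ f = 24x^7 + 84x^6 + (345/2)x^5 + (885/4)x^4 + 183x^3 + (381/4)x^2 + (57/2)x + 15/4
(∇ + Δ) f = 48x^7 + 345x^5 + 366x^3 + 57x


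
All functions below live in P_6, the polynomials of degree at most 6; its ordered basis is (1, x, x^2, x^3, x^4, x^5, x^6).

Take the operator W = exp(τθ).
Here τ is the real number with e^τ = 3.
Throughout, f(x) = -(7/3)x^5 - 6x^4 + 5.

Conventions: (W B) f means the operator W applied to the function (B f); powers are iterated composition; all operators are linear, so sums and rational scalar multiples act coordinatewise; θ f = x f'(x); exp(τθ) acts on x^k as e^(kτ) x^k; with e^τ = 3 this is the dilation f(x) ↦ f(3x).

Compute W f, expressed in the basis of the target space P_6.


exp(τθ) x^k = e^(kτ) x^k; with e^τ = 3 this sends x^k to 3^k x^k
x^4 ↦ 81 x^4
x^5 ↦ 243 x^5
applying this coordinatewise to f: exp(τθ) f = -567x^5 - 486x^4 + 5

the image equals g(x) = -567x^5 - 486x^4 + 5


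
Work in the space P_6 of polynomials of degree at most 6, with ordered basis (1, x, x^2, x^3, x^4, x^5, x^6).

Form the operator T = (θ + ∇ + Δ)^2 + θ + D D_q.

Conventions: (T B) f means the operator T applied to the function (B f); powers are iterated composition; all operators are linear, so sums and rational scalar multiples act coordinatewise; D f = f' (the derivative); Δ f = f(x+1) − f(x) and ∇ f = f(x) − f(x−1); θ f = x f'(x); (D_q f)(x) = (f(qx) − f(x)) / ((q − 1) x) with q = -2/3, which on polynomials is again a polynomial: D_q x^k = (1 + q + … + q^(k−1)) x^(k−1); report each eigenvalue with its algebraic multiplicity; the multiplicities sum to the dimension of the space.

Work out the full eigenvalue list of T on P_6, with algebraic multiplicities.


image of 1: 0
image of x: 2x + 2
image of x^2: 6x^2 + 12x + 25/3
image of x^3: 12x^3 + 30x^2 + (230/9)x + 6
image of x^4: 20x^4 + 56x^3 + (445/9)x^2 + 40x + 32
image of x^5: 30x^5 + 90x^4 + (6700/81)x^3 + 140x^2 + 160x + 10
image of x^6: 42x^6 + 132x^5 + (29825/243)x^4 + 360x^3 + 480x^2 + 84x + 128
the matrix is upper triangular; its diagonal is (0, 2, 6, 12, 20, 30, 42)
for a triangular matrix the eigenvalues are the diagonal entries, with algebraic multiplicity their repetition count

λ = 0 (multiplicity 1), λ = 2 (multiplicity 1), λ = 6 (multiplicity 1), λ = 12 (multiplicity 1), λ = 20 (multiplicity 1), λ = 30 (multiplicity 1), λ = 42 (multiplicity 1)


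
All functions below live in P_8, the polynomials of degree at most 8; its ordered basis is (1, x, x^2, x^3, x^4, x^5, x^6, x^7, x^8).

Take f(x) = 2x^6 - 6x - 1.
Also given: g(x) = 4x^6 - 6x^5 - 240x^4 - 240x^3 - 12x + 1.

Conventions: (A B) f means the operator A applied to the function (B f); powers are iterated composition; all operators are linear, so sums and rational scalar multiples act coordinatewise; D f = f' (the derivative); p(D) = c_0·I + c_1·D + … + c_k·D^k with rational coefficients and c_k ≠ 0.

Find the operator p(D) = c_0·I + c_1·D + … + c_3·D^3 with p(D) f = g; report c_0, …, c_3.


p(D) = 2·I − (1/2)·D − 4·D^2 − D^3, i.e. c_0 = 2, c_1 = -1/2, c_2 = -4, c_3 = -1

D^0 f = 2x^6 - 6x - 1
D^1 f = 12x^5 - 6
D^2 f = 60x^4
D^3 f = 240x^3
matching coefficients of g against c_0 f + c_1 Df + … from the top degree down determines the c_i
solution: c_0 = 2, c_1 = -1/2, c_2 = -4, c_3 = -1


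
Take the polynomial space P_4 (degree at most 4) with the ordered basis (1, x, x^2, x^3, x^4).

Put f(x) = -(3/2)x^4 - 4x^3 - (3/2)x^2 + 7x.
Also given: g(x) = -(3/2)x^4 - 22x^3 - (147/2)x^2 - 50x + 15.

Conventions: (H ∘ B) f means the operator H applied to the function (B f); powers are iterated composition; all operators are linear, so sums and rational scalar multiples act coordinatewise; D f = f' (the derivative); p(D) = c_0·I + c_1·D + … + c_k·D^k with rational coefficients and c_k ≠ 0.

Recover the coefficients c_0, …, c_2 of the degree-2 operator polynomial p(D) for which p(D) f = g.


p(D) = I + 3·D + 2·D^2, i.e. c_0 = 1, c_1 = 3, c_2 = 2

D^0 f = -(3/2)x^4 - 4x^3 - (3/2)x^2 + 7x
D^1 f = -6x^3 - 12x^2 - 3x + 7
D^2 f = -18x^2 - 24x - 3
matching coefficients of g against c_0 f + c_1 Df + … from the top degree down determines the c_i
solution: c_0 = 1, c_1 = 3, c_2 = 2


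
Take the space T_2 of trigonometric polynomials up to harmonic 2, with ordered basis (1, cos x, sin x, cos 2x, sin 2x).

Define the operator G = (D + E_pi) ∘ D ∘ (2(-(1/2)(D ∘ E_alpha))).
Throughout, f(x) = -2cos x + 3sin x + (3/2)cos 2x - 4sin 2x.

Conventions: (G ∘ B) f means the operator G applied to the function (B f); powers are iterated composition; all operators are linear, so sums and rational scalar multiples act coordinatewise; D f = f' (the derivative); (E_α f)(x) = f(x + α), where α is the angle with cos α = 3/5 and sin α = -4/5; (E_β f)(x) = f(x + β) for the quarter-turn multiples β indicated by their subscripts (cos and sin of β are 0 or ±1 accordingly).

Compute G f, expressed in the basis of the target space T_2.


the result is g(x) = (19/5)cos x + (17/5)sin x + (854/25)cos 2x - (428/25)sin 2x

E_alpha f = -(18/5)cos x + (1/5)sin x + (171/50)cos 2x + (64/25)sin 2x
D E_alpha f = (1/5)cos x + (18/5)sin x + (128/25)cos 2x - (171/25)sin 2x
(-(1/2)(D ∘ E_alpha)) f = -(1/10)cos x - (9/5)sin x - (64/25)cos 2x + (171/50)sin 2x
(2(-(1/2)(D ∘ E_alpha))) f = -(1/5)cos x - (18/5)sin x - (128/25)cos 2x + (171/25)sin 2x
D (2(-(1/2)(D ∘ E_alpha))) f = -(18/5)cos x + (1/5)sin x + (342/25)cos 2x + (256/25)sin 2x
D D (2(-(1/2)(D ∘ E_alpha))) f = (1/5)cos x + (18/5)sin x + (512/25)cos 2x - (684/25)sin 2x
E_pi D (2(-(1/2)(D ∘ E_alpha))) f = (18/5)cos x - (1/5)sin x + (342/25)cos 2x + (256/25)sin 2x
(D + E_pi) D (2(-(1/2)(D ∘ E_alpha))) f = (19/5)cos x + (17/5)sin x + (854/25)cos 2x - (428/25)sin 2x


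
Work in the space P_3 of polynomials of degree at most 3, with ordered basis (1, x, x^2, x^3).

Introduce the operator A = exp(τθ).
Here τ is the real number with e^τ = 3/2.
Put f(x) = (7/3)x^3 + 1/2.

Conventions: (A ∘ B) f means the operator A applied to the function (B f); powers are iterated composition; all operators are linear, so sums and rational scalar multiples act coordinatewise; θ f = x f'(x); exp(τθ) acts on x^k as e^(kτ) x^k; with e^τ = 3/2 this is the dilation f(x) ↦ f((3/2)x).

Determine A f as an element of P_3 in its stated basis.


exp(τθ) x^k = e^(kτ) x^k; with e^τ = 3/2 this sends x^k to (3/2)^k x^k
x^3 ↦ 27/8 x^3
applying this coordinatewise to f: exp(τθ) f = (63/8)x^3 + 1/2

the image equals g(x) = (63/8)x^3 + 1/2


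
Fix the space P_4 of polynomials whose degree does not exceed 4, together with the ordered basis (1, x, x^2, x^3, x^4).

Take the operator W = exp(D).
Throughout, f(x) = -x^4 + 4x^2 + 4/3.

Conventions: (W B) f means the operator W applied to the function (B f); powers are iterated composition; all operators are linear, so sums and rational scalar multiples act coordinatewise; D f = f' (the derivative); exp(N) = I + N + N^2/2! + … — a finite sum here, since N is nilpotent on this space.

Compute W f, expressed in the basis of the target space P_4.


order-1 term: -4x^3 + 8x
order-2 term: -6x^2 + 4
order-3 term: -4x
order-4 term: -1
the series for exp(D) f terminates at order 4
exp(D) f = -x^4 - 4x^3 - 2x^2 + 4x + 13/3

the image equals g(x) = -x^4 - 4x^3 - 2x^2 + 4x + 13/3


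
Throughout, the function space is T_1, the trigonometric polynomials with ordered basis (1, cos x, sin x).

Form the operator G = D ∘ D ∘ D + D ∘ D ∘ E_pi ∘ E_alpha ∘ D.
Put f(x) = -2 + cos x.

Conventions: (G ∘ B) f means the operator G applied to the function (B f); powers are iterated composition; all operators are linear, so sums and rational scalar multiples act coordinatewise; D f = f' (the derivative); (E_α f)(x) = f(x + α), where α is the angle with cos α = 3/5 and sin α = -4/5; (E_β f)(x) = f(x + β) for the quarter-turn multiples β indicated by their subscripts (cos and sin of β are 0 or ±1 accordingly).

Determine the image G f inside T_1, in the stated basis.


D f = -sin x
D D f = -cos x
D D D f = sin x
D f = -sin x
E_alpha D f = (4/5)cos x - (3/5)sin x
E_pi (E_alpha ∘ D) f = -(4/5)cos x + (3/5)sin x
D E_pi (E_alpha ∘ D) f = (3/5)cos x + (4/5)sin x
D D E_pi (E_alpha ∘ D) f = (4/5)cos x - (3/5)sin x
(D ∘ D ∘ D + D ∘ D ∘ E_pi ∘ E_alpha ∘ D) f = (4/5)cos x + (2/5)sin x

g(x) = (4/5)cos x + (2/5)sin x


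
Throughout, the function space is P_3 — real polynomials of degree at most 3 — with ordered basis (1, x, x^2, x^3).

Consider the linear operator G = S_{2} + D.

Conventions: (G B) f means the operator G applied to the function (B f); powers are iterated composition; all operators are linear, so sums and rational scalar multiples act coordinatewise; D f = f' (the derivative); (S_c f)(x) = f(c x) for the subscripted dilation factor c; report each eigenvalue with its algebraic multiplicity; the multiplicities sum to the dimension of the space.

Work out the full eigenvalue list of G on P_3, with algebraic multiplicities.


image of 1: 1
image of x: 2x + 1
image of x^2: 4x^2 + 2x
image of x^3: 8x^3 + 3x^2
the matrix is upper triangular; its diagonal is (1, 2, 4, 8)
for a triangular matrix the eigenvalues are the diagonal entries, with algebraic multiplicity their repetition count

λ = 1 (multiplicity 1), λ = 2 (multiplicity 1), λ = 4 (multiplicity 1), λ = 8 (multiplicity 1)


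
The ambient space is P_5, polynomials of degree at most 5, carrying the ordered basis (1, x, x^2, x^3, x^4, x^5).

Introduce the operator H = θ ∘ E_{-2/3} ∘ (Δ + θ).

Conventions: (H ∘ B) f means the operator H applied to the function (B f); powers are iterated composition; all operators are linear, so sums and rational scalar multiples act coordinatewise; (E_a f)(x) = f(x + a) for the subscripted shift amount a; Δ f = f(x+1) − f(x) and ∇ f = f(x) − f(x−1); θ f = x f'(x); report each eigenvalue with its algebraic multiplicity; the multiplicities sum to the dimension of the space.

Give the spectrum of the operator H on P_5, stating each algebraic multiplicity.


image of 1: 0
image of x: x
image of x^2: 4x^2 - (2/3)x
image of x^3: 9x^3 - 6x^2 + 3x
image of x^4: 16x^4 - 20x^3 + (52/3)x^2 - (92/27)x
image of x^5: 25x^5 - (140/3)x^4 + (170/3)x^3 - (620/27)x^2 + (325/81)x
the matrix is upper triangular; its diagonal is (0, 1, 4, 9, 16, 25)
for a triangular matrix the eigenvalues are the diagonal entries, with algebraic multiplicity their repetition count

λ = 0 (multiplicity 1), λ = 1 (multiplicity 1), λ = 4 (multiplicity 1), λ = 9 (multiplicity 1), λ = 16 (multiplicity 1), λ = 25 (multiplicity 1)


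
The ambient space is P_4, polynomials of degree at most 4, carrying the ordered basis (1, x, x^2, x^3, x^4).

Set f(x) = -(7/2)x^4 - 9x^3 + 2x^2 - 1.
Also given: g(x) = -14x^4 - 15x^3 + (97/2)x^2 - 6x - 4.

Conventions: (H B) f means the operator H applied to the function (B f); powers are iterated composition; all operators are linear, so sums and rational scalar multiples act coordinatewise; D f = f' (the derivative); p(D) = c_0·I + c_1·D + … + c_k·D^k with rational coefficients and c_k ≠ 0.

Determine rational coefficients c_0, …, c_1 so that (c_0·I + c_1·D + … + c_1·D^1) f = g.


c_0 = 4, c_1 = -3/2

D^0 f = -(7/2)x^4 - 9x^3 + 2x^2 - 1
D^1 f = -14x^3 - 27x^2 + 4x
matching coefficients of g against c_0 f + c_1 Df + … from the top degree down determines the c_i
solution: c_0 = 4, c_1 = -3/2


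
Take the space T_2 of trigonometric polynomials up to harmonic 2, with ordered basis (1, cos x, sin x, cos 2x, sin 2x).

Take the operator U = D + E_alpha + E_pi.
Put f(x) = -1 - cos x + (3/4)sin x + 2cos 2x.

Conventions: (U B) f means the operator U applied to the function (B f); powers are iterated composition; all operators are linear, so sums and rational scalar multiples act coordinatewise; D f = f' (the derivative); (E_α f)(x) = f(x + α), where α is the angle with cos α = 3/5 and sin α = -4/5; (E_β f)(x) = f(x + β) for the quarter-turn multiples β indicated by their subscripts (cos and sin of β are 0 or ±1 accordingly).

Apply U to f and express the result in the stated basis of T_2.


the image equals g(x) = -2 + (11/20)cos x - (1/10)sin x + (36/25)cos 2x - (52/25)sin 2x

D f = (3/4)cos x + sin x - 4sin 2x
E_alpha f = -1 - (6/5)cos x - (7/20)sin x - (14/25)cos 2x + (48/25)sin 2x
E_pi f = -1 + cos x - (3/4)sin x + 2cos 2x
(D + E_alpha + E_pi) f = -2 + (11/20)cos x - (1/10)sin x + (36/25)cos 2x - (52/25)sin 2x


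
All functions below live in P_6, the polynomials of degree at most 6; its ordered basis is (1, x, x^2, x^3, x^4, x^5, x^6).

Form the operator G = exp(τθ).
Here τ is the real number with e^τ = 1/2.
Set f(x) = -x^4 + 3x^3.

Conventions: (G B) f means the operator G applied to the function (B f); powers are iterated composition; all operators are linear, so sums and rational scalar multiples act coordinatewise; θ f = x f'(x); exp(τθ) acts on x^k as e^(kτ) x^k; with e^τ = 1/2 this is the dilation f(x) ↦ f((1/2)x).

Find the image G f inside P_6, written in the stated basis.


the image equals g(x) = -(1/16)x^4 + (3/8)x^3

exp(τθ) x^k = e^(kτ) x^k; with e^τ = 1/2 this sends x^k to (1/2)^k x^k
x^3 ↦ 1/8 x^3
x^4 ↦ 1/16 x^4
applying this coordinatewise to f: exp(τθ) f = -(1/16)x^4 + (3/8)x^3


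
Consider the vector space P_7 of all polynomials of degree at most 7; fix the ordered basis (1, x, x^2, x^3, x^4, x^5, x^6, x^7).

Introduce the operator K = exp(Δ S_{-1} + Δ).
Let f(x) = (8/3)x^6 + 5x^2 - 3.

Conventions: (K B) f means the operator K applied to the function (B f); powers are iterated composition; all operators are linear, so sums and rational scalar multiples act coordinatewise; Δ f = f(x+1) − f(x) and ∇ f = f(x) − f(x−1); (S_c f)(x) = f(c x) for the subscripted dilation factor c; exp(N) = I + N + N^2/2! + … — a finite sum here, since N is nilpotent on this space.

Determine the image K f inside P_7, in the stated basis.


order-1 term: 32x^5 + 80x^4 + (320/3)x^3 + 80x^2 + 52x + 46/3
order-2 term: 320x^3 + 480x^2 + 480x + 160
order-3 term: 640x + 320
the series for exp(Δ S_{-1} + Δ) f terminates at order 3
exp(Δ S_{-1} + Δ) f = (8/3)x^6 + 32x^5 + 80x^4 + (1280/3)x^3 + 565x^2 + 1172x + 1477/3

the result is g(x) = (8/3)x^6 + 32x^5 + 80x^4 + (1280/3)x^3 + 565x^2 + 1172x + 1477/3


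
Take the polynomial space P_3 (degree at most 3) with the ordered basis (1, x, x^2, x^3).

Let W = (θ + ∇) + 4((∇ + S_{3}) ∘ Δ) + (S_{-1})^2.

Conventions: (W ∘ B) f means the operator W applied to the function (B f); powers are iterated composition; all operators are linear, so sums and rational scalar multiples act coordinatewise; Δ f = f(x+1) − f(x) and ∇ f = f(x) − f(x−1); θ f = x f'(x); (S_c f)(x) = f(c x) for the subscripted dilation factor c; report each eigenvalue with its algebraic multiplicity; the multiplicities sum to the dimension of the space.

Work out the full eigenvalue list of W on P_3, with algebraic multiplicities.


λ = 1 (multiplicity 1), λ = 2 (multiplicity 1), λ = 3 (multiplicity 1), λ = 4 (multiplicity 1)

image of 1: 1
image of x: 2x + 5
image of x^2: 3x^2 + 26x + 11
image of x^3: 4x^3 + 111x^2 + 57x + 5
the matrix is upper triangular; its diagonal is (1, 2, 3, 4)
for a triangular matrix the eigenvalues are the diagonal entries, with algebraic multiplicity their repetition count


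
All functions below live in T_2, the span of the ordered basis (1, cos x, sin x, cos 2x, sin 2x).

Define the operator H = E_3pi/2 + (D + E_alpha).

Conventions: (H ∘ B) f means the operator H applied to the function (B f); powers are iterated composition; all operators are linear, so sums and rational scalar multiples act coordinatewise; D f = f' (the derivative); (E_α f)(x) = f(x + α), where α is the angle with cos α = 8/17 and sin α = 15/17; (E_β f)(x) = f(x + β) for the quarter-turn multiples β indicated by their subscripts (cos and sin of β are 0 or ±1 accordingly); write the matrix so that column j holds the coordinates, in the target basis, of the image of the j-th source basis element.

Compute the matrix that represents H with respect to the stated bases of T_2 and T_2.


the matrix is [[2, 0, 0, 0, 0]; [0, 8/17, 15/17, 0, 0]; [0, -15/17, 8/17, 0, 0]; [0, 0, 0, -450/289, 818/289]; [0, 0, 0, -818/289, -450/289]] (rows listed top to bottom)

image of 1: 2
image of cos x: (8/17)cos x - (15/17)sin x
image of sin x: (15/17)cos x + (8/17)sin x
image of cos 2x: -(450/289)cos 2x - (818/289)sin 2x
image of sin 2x: (818/289)cos 2x - (450/289)sin 2x
each image's coordinates form column j of the matrix


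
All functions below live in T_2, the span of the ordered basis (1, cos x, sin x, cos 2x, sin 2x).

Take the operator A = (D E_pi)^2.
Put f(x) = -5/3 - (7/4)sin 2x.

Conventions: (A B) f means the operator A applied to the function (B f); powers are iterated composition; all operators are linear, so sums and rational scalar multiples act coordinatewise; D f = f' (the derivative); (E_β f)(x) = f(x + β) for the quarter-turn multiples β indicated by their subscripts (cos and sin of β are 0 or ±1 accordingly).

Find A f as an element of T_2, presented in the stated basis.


E_pi f = -5/3 - (7/4)sin 2x
D E_pi f = -(7/2)cos 2x
E_pi (D E_pi) f = -(7/2)cos 2x
D E_pi (D E_pi) f = 7sin 2x

the image equals g(x) = 7sin 2x


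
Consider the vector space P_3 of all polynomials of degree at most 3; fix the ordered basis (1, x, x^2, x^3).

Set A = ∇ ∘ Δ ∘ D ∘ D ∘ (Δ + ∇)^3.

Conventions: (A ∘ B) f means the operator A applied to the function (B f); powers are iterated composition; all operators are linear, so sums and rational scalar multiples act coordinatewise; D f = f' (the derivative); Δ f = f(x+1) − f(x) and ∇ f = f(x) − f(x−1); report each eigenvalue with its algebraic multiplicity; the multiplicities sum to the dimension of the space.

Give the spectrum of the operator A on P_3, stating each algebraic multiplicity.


λ = 0 (multiplicity 4)

image of 1: 0
image of x: 0
image of x^2: 0
image of x^3: 0
the matrix is upper triangular; its diagonal is (0, 0, 0, 0)
for a triangular matrix the eigenvalues are the diagonal entries, with algebraic multiplicity their repetition count


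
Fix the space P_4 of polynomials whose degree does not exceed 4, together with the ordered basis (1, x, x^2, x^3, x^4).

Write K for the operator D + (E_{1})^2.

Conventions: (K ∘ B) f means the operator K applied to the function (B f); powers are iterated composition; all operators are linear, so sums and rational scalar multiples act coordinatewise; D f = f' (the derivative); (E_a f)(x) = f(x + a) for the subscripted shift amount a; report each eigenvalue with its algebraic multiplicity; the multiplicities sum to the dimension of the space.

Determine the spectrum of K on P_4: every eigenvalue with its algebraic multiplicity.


image of 1: 1
image of x: x + 3
image of x^2: x^2 + 6x + 4
image of x^3: x^3 + 9x^2 + 12x + 8
image of x^4: x^4 + 12x^3 + 24x^2 + 32x + 16
the matrix is upper triangular; its diagonal is (1, 1, 1, 1, 1)
for a triangular matrix the eigenvalues are the diagonal entries, with algebraic multiplicity their repetition count

λ = 1 (multiplicity 5)
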